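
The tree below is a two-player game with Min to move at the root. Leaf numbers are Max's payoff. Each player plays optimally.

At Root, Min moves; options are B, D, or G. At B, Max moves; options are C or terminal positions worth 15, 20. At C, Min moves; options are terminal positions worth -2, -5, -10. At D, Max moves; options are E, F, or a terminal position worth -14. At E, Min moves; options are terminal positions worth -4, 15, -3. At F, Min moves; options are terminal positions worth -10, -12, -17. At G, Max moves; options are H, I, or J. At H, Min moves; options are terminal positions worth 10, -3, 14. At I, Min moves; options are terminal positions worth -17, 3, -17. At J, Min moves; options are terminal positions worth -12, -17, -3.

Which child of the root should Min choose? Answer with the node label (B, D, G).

C (Min): min(-2, -5, -10) = -10
B (Max): max(-10, 15, 20) = 20
E (Min): min(-4, 15, -3) = -4
F (Min): min(-10, -12, -17) = -17
D (Max): max(-4, -17, -14) = -4
H (Min): min(10, -3, 14) = -3
I (Min): min(-17, 3, -17) = -17
J (Min): min(-12, -17, -3) = -17
G (Max): max(-3, -17, -17) = -3
Root (Min): min(20, -4, -3) = -4
Min picks the child with the lowest value: D (value -4).

D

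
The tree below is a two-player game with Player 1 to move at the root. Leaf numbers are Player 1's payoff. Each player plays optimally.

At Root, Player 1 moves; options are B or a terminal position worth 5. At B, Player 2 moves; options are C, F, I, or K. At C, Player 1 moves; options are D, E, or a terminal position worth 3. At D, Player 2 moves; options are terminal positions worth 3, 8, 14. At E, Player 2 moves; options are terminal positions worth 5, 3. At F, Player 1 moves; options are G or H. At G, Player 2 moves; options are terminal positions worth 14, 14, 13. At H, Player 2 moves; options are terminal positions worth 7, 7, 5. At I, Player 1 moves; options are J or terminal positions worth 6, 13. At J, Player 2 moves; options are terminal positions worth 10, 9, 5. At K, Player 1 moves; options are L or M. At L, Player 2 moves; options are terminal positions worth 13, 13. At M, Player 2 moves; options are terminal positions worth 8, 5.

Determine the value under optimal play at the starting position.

5

D (Player 2): min(3, 8, 14) = 3
E (Player 2): min(5, 3) = 3
C (Player 1): max(3, 3, 3) = 3
G (Player 2): min(14, 14, 13) = 13
H (Player 2): min(7, 7, 5) = 5
F (Player 1): max(13, 5) = 13
J (Player 2): min(10, 9, 5) = 5
I (Player 1): max(5, 6, 13) = 13
L (Player 2): min(13, 13) = 13
M (Player 2): min(8, 5) = 5
K (Player 1): max(13, 5) = 13
B (Player 2): min(3, 13, 13, 13) = 3
Root (Player 1): max(3, 5) = 5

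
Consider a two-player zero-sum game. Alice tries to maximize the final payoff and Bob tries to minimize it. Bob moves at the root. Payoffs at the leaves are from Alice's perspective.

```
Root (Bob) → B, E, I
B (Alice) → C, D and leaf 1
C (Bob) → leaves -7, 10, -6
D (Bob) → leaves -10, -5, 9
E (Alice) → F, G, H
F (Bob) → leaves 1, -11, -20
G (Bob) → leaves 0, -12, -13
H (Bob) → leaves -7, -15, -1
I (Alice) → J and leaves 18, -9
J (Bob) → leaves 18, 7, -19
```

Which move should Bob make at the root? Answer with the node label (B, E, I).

E

C (Bob): min(-7, 10, -6) = -7
D (Bob): min(-10, -5, 9) = -10
B (Alice): max(-7, -10, 1) = 1
F (Bob): min(1, -11, -20) = -20
G (Bob): min(0, -12, -13) = -13
H (Bob): min(-7, -15, -1) = -15
E (Alice): max(-20, -13, -15) = -13
J (Bob): min(18, 7, -19) = -19
I (Alice): max(-19, 18, -9) = 18
Root (Bob): min(1, -13, 18) = -13
Bob picks the child with the lowest value: E (value -13).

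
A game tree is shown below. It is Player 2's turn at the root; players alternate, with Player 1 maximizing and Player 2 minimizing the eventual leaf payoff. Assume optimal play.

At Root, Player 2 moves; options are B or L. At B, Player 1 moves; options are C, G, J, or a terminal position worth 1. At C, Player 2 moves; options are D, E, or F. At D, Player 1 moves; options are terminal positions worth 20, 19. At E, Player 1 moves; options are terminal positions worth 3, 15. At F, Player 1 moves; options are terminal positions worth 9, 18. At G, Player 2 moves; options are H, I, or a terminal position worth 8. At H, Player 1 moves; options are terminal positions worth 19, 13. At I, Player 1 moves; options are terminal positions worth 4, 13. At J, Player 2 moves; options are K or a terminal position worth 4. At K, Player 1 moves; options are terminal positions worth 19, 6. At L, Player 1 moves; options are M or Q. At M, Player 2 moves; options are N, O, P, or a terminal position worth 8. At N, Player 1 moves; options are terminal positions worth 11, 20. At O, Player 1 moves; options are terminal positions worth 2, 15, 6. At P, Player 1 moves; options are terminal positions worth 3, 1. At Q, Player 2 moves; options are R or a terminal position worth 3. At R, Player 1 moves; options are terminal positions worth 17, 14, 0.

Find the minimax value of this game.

3

D (Player 1): max(20, 19) = 20
E (Player 1): max(3, 15) = 15
F (Player 1): max(9, 18) = 18
C (Player 2): min(20, 15, 18) = 15
H (Player 1): max(19, 13) = 19
I (Player 1): max(4, 13) = 13
G (Player 2): min(19, 13, 8) = 8
K (Player 1): max(19, 6) = 19
J (Player 2): min(19, 4) = 4
B (Player 1): max(15, 8, 4, 1) = 15
N (Player 1): max(11, 20) = 20
O (Player 1): max(2, 15, 6) = 15
P (Player 1): max(3, 1) = 3
M (Player 2): min(20, 15, 3, 8) = 3
R (Player 1): max(17, 14, 0) = 17
Q (Player 2): min(17, 3) = 3
L (Player 1): max(3, 3) = 3
Root (Player 2): min(15, 3) = 3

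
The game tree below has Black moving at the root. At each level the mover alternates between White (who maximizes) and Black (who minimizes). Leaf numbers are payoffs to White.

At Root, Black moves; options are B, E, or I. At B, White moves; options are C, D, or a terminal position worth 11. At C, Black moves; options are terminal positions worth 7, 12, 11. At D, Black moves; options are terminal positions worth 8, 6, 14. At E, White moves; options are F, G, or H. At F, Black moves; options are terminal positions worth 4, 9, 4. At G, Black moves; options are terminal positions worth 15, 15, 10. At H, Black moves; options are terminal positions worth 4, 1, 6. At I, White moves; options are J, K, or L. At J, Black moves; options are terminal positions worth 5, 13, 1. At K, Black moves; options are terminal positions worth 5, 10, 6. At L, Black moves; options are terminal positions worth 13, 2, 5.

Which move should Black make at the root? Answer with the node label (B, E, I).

I

C (Black): min(7, 12, 11) = 7
D (Black): min(8, 6, 14) = 6
B (White): max(7, 6, 11) = 11
F (Black): min(4, 9, 4) = 4
G (Black): min(15, 15, 10) = 10
H (Black): min(4, 1, 6) = 1
E (White): max(4, 10, 1) = 10
J (Black): min(5, 13, 1) = 1
K (Black): min(5, 10, 6) = 5
L (Black): min(13, 2, 5) = 2
I (White): max(1, 5, 2) = 5
Root (Black): min(11, 10, 5) = 5
Black picks the child with the lowest value: I (value 5).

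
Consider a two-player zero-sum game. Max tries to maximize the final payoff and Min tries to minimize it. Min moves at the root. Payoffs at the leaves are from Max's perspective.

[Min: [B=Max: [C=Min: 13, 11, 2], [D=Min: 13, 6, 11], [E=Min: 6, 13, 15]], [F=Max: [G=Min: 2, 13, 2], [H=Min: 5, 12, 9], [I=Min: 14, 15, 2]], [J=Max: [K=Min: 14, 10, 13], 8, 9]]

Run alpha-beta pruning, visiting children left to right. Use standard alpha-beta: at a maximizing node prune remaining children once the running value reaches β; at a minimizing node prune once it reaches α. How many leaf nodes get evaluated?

C [α=-∞,β=+∞]: v=2
D [α=2,β=+∞]: v=6
E [α=6,β=+∞]: v=6 after child 1 ≤ α → α-cutoff, skip 2
B [α=-∞,β=+∞]: v=6
G [α=-∞,β=6]: v=2
H [α=2,β=6]: v=5
I [α=5,β=6]: v=2
F [α=-∞,β=6]: v=5
K [α=-∞,β=5]: v=10
J [α=-∞,β=5]: v=10 after child 1 ≥ β → β-cutoff, skip 2
Root [α=-∞,β=+∞]: v=5
Leaves evaluated: 19 of 23.

19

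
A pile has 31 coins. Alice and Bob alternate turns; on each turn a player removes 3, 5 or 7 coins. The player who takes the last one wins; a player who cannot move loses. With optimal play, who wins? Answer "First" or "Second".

Second

W/L table (W = player to move can force a win):
i:   0  1  2  3  4  5  6  7  8  9 10 11 12 13 14 15 16 17 18 19 20 21 22 23 24 25 26 27 28 29 30 31
     L  L  L  W  W  W  W  W  W  W  L  L  L  W  W  W  W  W  W  W  L  L  L  W  W  W  W  W  W  W  L  L
Position 31 is L, so the second player wins.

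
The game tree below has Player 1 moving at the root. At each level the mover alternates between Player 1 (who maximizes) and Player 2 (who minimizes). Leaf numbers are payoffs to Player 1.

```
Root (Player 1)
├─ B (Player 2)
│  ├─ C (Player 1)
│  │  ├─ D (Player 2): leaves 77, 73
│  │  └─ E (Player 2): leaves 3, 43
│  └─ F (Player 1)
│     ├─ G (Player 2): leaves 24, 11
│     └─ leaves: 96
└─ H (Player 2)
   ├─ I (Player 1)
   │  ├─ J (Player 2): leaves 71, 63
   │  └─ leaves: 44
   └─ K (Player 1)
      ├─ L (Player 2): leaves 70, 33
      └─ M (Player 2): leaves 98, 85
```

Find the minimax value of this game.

73

D (Player 2): min(77, 73) = 73
E (Player 2): min(3, 43) = 3
C (Player 1): max(73, 3) = 73
G (Player 2): min(24, 11) = 11
F (Player 1): max(11, 96) = 96
B (Player 2): min(73, 96) = 73
J (Player 2): min(71, 63) = 63
I (Player 1): max(63, 44) = 63
L (Player 2): min(70, 33) = 33
M (Player 2): min(98, 85) = 85
K (Player 1): max(33, 85) = 85
H (Player 2): min(63, 85) = 63
Root (Player 1): max(73, 63) = 73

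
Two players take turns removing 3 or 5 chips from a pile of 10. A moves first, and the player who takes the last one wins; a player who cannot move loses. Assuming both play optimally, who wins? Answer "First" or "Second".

Second

W/L table (W = player to move can force a win):
i:   0  1  2  3  4  5  6  7  8  9 10
     L  L  L  W  W  W  W  W  L  L  L
Position 10 is L, so the second player wins.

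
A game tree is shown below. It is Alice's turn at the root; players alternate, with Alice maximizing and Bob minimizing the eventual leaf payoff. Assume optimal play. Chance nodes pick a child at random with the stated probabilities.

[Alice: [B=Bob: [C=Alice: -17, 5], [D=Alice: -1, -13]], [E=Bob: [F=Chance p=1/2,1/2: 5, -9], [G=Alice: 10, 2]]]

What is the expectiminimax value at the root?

-1

C (Alice): max(-17, 5) = 5
D (Alice): max(-1, -13) = -1
B (Bob): min(5, -1) = -1
F (Chance): 1/2·5 + 1/2·-9 = -2
G (Alice): max(10, 2) = 10
E (Bob): min(-2, 10) = -2
Root (Alice): max(-1, -2) = -1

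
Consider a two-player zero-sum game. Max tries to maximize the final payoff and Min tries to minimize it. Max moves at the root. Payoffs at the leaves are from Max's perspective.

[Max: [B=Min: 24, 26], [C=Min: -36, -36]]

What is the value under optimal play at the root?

24

B (Min): min(24, 26) = 24
C (Min): min(-36, -36) = -36
Root (Max): max(24, -36) = 24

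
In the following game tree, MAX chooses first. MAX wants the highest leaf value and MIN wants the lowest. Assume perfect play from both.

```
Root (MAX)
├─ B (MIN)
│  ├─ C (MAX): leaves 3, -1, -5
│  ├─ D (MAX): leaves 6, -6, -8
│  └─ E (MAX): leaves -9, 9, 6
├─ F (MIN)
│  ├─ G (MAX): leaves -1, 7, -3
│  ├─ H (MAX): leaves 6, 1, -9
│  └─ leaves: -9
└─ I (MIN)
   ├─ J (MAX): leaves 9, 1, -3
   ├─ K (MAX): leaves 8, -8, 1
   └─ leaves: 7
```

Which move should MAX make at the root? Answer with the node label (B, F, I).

C (MAX): max(3, -1, -5) = 3
D (MAX): max(6, -6, -8) = 6
E (MAX): max(-9, 9, 6) = 9
B (MIN): min(3, 6, 9) = 3
G (MAX): max(-1, 7, -3) = 7
H (MAX): max(6, 1, -9) = 6
F (MIN): min(7, 6, -9) = -9
J (MAX): max(9, 1, -3) = 9
K (MAX): max(8, -8, 1) = 8
I (MIN): min(9, 8, 7) = 7
Root (MAX): max(3, -9, 7) = 7
MAX picks the child with the highest value: I (value 7).

I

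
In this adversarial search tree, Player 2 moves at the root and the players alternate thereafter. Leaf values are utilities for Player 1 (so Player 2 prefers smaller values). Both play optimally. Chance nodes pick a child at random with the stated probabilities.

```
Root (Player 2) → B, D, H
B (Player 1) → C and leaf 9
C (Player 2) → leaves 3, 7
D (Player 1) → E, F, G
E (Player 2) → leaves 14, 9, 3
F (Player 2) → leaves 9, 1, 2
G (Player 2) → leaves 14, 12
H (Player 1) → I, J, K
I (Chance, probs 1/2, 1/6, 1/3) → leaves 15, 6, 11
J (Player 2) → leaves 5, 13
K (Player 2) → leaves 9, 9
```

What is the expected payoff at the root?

C (Player 2): min(3, 7) = 3
B (Player 1): max(3, 9) = 9
E (Player 2): min(14, 9, 3) = 3
F (Player 2): min(9, 1, 2) = 1
G (Player 2): min(14, 12) = 12
D (Player 1): max(3, 1, 12) = 12
I (Chance): 1/2·15 + 1/6·6 + 1/3·11 = 12.17
J (Player 2): min(5, 13) = 5
K (Player 2): min(9, 9) = 9
H (Player 1): max(12.17, 5, 9) = 12.17
Root (Player 2): min(9, 12, 12.17) = 9

9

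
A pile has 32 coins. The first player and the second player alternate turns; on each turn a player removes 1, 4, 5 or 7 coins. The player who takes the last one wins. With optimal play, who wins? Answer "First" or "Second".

Compute winning (W) and losing (L) positions by backward induction:
i:   0  1  2  3  4  5  6  7  8  9 10 11 12 13 14 15 16 17 18 19 20 21 22 23 24 25 26 27 28 29 30 31 32
     L  W  L  W  W  W  W  W  L  W  L  W  W  W  W  W  L  W  L  W  W  W  W  W  L  W  L  W  W  W  W  W  L
Position 32 is L, so the second player wins.

Second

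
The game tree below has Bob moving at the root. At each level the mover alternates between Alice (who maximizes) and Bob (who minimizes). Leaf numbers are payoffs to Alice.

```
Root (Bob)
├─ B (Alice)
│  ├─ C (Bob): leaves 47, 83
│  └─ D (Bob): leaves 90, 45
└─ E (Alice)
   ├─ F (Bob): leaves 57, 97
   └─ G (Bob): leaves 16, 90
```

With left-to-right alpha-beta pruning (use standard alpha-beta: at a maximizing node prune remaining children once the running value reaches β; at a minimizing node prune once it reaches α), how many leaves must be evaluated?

C [α=-∞,β=+∞]: v=47
D [α=47,β=+∞]: v=45
B [α=-∞,β=+∞]: v=47
F [α=-∞,β=47]: v=57
E [α=-∞,β=47]: v=57 after child 1 ≥ β → β-cutoff, skip 1
Root [α=-∞,β=+∞]: v=47
Leaves evaluated: 6 of 8.

6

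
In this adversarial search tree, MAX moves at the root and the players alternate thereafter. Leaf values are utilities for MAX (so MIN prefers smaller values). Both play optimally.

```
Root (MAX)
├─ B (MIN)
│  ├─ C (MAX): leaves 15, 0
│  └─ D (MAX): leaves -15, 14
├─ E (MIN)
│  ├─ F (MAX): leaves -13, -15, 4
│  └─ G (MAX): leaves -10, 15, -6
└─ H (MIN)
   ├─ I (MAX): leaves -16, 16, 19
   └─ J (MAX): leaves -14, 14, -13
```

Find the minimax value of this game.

C (MAX): max(15, 0) = 15
D (MAX): max(-15, 14) = 14
B (MIN): min(15, 14) = 14
F (MAX): max(-13, -15, 4) = 4
G (MAX): max(-10, 15, -6) = 15
E (MIN): min(4, 15) = 4
I (MAX): max(-16, 16, 19) = 19
J (MAX): max(-14, 14, -13) = 14
H (MIN): min(19, 14) = 14
Root (MAX): max(14, 4, 14) = 14

14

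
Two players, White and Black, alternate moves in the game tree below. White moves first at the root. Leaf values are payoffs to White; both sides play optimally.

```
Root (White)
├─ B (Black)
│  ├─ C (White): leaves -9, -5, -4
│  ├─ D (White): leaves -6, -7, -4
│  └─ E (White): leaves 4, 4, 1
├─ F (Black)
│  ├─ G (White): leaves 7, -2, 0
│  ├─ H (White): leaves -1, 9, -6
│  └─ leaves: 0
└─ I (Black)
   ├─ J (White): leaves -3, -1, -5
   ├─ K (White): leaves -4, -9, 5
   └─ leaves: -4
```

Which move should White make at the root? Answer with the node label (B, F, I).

C (White): max(-9, -5, -4) = -4
D (White): max(-6, -7, -4) = -4
E (White): max(4, 4, 1) = 4
B (Black): min(-4, -4, 4) = -4
G (White): max(7, -2, 0) = 7
H (White): max(-1, 9, -6) = 9
F (Black): min(7, 9, 0) = 0
J (White): max(-3, -1, -5) = -1
K (White): max(-4, -9, 5) = 5
I (Black): min(-1, 5, -4) = -4
Root (White): max(-4, 0, -4) = 0
White picks the child with the highest value: F (value 0).

F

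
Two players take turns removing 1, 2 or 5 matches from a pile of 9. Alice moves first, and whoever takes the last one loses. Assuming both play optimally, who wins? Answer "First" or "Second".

Positions where the player to move wins (W) vs loses (L):
i:   0  1  2  3  4  5  6  7  8  9
     W  L  W  W  L  W  W  L  W  W
Position 9 is W, so the first player wins.

First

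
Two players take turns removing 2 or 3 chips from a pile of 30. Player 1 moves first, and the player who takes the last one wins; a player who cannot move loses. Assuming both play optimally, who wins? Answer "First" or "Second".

Positions where the player to move wins (W) vs loses (L):
i:   0  1  2  3  4  5  6  7  8  9 10 11 12 13 14 15 16 17 18 19 20 21 22 23 24 25 26 27 28 29 30
     L  L  W  W  W  L  L  W  W  W  L  L  W  W  W  L  L  W  W  W  L  L  W  W  W  L  L  W  W  W  L
Position 30 is L, so the second player wins.

Second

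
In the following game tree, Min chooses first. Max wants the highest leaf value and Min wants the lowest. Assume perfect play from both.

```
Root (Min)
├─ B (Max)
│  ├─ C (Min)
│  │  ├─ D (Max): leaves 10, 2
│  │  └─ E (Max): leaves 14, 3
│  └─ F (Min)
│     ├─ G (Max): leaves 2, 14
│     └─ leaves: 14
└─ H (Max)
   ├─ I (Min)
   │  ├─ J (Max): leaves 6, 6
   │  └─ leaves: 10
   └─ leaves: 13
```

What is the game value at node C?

10

D: max(10, 2) = 10
E: max(14, 3) = 14
C: min(10, 14) = 10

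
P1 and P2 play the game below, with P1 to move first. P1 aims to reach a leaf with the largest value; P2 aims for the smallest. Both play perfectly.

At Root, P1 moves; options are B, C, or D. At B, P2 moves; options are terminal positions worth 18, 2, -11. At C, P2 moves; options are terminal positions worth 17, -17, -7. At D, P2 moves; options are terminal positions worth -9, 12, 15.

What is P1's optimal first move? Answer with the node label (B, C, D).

D

B (P2): min(18, 2, -11) = -11
C (P2): min(17, -17, -7) = -17
D (P2): min(-9, 12, 15) = -9
Root (P1): max(-11, -17, -9) = -9
P1 picks the child with the highest value: D (value -9).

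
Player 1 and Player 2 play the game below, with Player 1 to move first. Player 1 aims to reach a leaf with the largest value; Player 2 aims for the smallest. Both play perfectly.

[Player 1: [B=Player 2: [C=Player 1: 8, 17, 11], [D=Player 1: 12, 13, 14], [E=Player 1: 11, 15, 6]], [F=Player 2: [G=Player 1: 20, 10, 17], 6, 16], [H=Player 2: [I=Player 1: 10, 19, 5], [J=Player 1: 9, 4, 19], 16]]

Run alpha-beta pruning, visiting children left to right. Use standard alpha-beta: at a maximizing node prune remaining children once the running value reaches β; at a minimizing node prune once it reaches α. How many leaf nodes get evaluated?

C [α=-∞,β=+∞]: v=17
D [α=-∞,β=17]: v=14
E [α=-∞,β=14]: v=15 after child 2 ≥ β → β-cutoff, skip 1
B [α=-∞,β=+∞]: v=14
G [α=14,β=+∞]: v=20
F [α=14,β=+∞]: v=6 after child 2 ≤ α → α-cutoff, skip 1
I [α=14,β=+∞]: v=19
J [α=14,β=19]: v=19
H [α=14,β=+∞]: v=16
Root [α=-∞,β=+∞]: v=16
Leaves evaluated: 19 of 21.

19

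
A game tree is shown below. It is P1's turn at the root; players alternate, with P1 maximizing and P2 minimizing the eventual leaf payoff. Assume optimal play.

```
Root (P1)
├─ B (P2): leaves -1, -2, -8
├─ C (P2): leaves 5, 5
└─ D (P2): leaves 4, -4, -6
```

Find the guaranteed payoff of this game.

B (P2): min(-1, -2, -8) = -8
C (P2): min(5, 5) = 5
D (P2): min(4, -4, -6) = -6
Root (P1): max(-8, 5, -6) = 5

5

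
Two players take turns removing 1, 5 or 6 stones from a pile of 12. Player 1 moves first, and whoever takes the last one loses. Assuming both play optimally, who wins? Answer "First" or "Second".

Second

i:   0  1  2  3  4  5  6  7  8  9 10 11 12
     W  L  W  L  W  L  W  W  W  W  W  W  L
Position 12 is L, so the second player wins.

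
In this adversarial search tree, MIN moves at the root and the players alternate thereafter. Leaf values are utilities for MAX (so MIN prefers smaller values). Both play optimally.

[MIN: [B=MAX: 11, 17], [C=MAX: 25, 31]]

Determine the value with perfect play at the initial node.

B (MAX): max(11, 17) = 17
C (MAX): max(25, 31) = 31
Root (MIN): min(17, 31) = 17

17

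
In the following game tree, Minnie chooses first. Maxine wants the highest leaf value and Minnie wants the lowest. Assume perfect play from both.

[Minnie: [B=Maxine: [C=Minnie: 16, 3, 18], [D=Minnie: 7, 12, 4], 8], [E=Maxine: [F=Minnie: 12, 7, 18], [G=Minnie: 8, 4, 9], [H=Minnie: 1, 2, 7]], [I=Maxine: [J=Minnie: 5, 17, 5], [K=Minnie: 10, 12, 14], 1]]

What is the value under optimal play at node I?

J: min(5, 17, 5) = 5
K: min(10, 12, 14) = 10
I: max(5, 10, 1) = 10

10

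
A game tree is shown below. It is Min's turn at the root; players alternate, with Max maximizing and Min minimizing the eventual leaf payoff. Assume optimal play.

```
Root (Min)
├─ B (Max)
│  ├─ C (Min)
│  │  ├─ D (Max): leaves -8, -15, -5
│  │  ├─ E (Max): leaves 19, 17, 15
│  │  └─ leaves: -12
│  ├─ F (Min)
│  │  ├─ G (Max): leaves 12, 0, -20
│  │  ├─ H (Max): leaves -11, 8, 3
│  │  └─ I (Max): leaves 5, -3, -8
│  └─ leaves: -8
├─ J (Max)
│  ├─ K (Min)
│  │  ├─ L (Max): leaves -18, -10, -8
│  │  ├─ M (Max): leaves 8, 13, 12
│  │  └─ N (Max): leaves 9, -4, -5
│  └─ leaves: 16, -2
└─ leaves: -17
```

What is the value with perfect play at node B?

5

D: max(-8, -15, -5) = -5
E: max(19, 17, 15) = 19
C: min(-5, 19, -12) = -12
G: max(12, 0, -20) = 12
H: max(-11, 8, 3) = 8
I: max(5, -3, -8) = 5
F: min(12, 8, 5) = 5
B: max(-12, 5, -8) = 5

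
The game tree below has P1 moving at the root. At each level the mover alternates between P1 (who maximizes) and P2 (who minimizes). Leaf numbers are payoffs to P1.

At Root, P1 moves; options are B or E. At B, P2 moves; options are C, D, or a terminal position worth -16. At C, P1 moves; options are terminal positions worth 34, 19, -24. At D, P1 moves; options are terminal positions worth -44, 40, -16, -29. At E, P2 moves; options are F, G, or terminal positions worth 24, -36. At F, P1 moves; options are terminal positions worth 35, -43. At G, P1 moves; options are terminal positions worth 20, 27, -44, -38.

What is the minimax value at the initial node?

C (P1): max(34, 19, -24) = 34
D (P1): max(-44, 40, -16, -29) = 40
B (P2): min(34, 40, -16) = -16
F (P1): max(35, -43) = 35
G (P1): max(20, 27, -44, -38) = 27
E (P2): min(35, 27, 24, -36) = -36
Root (P1): max(-16, -36) = -16

-16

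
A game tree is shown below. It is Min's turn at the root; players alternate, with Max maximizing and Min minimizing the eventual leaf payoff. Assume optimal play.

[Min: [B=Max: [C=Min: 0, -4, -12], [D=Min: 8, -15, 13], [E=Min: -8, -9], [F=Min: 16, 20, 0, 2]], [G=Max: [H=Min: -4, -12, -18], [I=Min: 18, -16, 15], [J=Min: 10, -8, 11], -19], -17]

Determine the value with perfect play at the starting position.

C (Min): min(0, -4, -12) = -12
D (Min): min(8, -15, 13) = -15
E (Min): min(-8, -9) = -9
F (Min): min(16, 20, 0, 2) = 0
B (Max): max(-12, -15, -9, 0) = 0
H (Min): min(-4, -12, -18) = -18
I (Min): min(18, -16, 15) = -16
J (Min): min(10, -8, 11) = -8
G (Max): max(-18, -16, -8, -19) = -8
Root (Min): min(0, -8, -17) = -17

-17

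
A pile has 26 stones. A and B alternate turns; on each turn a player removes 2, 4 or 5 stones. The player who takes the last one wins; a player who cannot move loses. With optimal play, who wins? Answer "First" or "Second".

Mark each pile size as W (mover wins) or L (mover loses):
i:   0  1  2  3  4  5  6  7  8  9 10 11 12 13 14 15 16 17 18 19 20 21 22 23 24 25 26
     L  L  W  W  W  W  W  L  L  W  W  W  W  W  L  L  W  W  W  W  W  L  L  W  W  W  W
Position 26 is W, so the first player wins.

First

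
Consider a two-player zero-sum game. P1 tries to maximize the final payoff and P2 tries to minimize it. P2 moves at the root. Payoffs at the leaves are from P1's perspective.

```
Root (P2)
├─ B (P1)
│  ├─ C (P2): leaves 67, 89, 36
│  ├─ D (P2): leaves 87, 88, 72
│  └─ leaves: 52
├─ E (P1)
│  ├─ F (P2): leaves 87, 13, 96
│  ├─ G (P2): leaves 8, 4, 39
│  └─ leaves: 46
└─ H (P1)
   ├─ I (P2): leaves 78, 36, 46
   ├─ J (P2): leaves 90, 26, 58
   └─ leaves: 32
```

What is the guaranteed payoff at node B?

C: min(67, 89, 36) = 36
D: min(87, 88, 72) = 72
B: max(36, 72, 52) = 72

72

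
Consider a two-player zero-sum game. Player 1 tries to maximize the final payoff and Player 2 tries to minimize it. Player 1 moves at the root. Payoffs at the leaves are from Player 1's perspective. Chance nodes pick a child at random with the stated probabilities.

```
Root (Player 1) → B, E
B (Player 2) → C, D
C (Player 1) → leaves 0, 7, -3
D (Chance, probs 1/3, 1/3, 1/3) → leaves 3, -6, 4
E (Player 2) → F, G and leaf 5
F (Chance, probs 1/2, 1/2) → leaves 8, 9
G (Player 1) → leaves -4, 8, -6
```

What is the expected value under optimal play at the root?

C (Player 1): max(0, 7, -3) = 7
D (Chance): 1/3·3 + 1/3·-6 + 1/3·4 = 0.33
B (Player 2): min(7, 0.33) = 0.33
F (Chance): 1/2·8 + 1/2·9 = 8.5
G (Player 1): max(-4, 8, -6) = 8
E (Player 2): min(8.5, 8, 5) = 5
Root (Player 1): max(0.33, 5) = 5

5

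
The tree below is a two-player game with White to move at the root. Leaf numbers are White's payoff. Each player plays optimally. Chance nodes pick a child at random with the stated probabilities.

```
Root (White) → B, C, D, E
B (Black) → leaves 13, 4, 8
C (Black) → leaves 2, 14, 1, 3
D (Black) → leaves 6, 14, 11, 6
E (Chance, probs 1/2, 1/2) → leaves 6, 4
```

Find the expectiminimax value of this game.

6

B (Black): min(13, 4, 8) = 4
C (Black): min(2, 14, 1, 3) = 1
D (Black): min(6, 14, 11, 6) = 6
E (Chance): 1/2·6 + 1/2·4 = 5
Root (White): max(4, 1, 6, 5) = 6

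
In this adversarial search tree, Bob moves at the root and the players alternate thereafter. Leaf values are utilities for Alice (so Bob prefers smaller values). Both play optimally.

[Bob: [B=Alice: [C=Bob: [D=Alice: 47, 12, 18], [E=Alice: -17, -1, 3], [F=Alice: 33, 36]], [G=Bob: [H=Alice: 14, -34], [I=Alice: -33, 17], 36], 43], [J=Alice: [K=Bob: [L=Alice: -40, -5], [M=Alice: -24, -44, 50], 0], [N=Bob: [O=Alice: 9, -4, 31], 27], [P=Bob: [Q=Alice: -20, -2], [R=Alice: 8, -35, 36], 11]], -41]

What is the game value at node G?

H: max(14, -34) = 14
I: max(-33, 17) = 17
G: min(14, 17, 36) = 14

14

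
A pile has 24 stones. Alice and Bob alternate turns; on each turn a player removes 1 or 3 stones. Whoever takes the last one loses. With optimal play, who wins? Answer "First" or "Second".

Mark each pile size as W (mover wins) or L (mover loses):
i:   0  1  2  3  4  5  6  7  8  9 10 11 12 13 14 15 16 17 18 19 20 21 22 23 24
     W  L  W  L  W  L  W  L  W  L  W  L  W  L  W  L  W  L  W  L  W  L  W  L  W
Position 24 is W, so the first player wins.

First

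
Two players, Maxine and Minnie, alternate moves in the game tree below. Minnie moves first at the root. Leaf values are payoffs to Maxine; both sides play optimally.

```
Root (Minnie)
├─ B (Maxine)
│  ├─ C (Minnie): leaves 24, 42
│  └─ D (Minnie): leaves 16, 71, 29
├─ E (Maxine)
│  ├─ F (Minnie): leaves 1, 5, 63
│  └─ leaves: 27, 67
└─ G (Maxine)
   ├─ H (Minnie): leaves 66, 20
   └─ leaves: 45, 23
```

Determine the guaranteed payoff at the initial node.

C (Minnie): min(24, 42) = 24
D (Minnie): min(16, 71, 29) = 16
B (Maxine): max(24, 16) = 24
F (Minnie): min(1, 5, 63) = 1
E (Maxine): max(1, 27, 67) = 67
H (Minnie): min(66, 20) = 20
G (Maxine): max(20, 45, 23) = 45
Root (Minnie): min(24, 67, 45) = 24

24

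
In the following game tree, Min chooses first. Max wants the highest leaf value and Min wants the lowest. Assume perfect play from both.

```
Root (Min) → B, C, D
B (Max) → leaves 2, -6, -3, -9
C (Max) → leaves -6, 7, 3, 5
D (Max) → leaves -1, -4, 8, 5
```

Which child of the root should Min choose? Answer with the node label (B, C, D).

B (Max): max(2, -6, -3, -9) = 2
C (Max): max(-6, 7, 3, 5) = 7
D (Max): max(-1, -4, 8, 5) = 8
Root (Min): min(2, 7, 8) = 2
Min picks the child with the lowest value: B (value 2).

B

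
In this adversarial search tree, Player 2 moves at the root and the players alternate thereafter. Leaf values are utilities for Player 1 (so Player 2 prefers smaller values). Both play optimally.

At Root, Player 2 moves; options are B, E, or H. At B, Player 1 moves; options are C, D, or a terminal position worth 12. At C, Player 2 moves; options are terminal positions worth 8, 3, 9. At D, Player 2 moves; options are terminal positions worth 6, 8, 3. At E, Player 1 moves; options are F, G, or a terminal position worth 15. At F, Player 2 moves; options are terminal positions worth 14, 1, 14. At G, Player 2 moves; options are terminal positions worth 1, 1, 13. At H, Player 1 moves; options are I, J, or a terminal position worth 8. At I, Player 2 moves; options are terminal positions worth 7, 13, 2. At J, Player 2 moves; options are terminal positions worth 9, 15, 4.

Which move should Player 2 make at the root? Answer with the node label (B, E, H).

H

C (Player 2): min(8, 3, 9) = 3
D (Player 2): min(6, 8, 3) = 3
B (Player 1): max(3, 3, 12) = 12
F (Player 2): min(14, 1, 14) = 1
G (Player 2): min(1, 1, 13) = 1
E (Player 1): max(1, 1, 15) = 15
I (Player 2): min(7, 13, 2) = 2
J (Player 2): min(9, 15, 4) = 4
H (Player 1): max(2, 4, 8) = 8
Root (Player 2): min(12, 15, 8) = 8
Player 2 picks the child with the lowest value: H (value 8).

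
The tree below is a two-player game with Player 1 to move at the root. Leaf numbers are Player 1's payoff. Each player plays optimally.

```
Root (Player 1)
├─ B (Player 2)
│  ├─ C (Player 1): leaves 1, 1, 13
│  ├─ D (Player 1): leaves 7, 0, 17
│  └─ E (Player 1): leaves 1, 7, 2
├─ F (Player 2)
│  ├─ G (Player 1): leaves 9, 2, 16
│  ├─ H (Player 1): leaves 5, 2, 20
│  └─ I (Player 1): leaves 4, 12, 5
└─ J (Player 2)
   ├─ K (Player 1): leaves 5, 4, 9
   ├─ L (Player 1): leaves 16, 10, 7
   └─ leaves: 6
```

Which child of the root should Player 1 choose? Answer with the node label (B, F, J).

F

C (Player 1): max(1, 1, 13) = 13
D (Player 1): max(7, 0, 17) = 17
E (Player 1): max(1, 7, 2) = 7
B (Player 2): min(13, 17, 7) = 7
G (Player 1): max(9, 2, 16) = 16
H (Player 1): max(5, 2, 20) = 20
I (Player 1): max(4, 12, 5) = 12
F (Player 2): min(16, 20, 12) = 12
K (Player 1): max(5, 4, 9) = 9
L (Player 1): max(16, 10, 7) = 16
J (Player 2): min(9, 16, 6) = 6
Root (Player 1): max(7, 12, 6) = 12
Player 1 picks the child with the highest value: F (value 12).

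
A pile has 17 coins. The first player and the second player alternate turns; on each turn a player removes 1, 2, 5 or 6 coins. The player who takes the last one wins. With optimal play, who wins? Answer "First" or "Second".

Second

i:   0  1  2  3  4  5  6  7  8  9 10 11 12 13 14 15 16 17
     L  W  W  L  W  W  W  L  W  W  L  W  W  W  L  W  W  L
Position 17 is L, so the second player wins.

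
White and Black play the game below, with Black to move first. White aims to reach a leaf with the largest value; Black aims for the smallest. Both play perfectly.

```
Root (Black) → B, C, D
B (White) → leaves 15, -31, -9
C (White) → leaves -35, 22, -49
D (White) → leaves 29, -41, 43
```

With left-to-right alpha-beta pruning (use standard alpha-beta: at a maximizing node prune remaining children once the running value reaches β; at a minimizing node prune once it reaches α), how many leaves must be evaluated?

6

B [α=-∞,β=+∞]: v=15
C [α=-∞,β=15]: v=22 after child 2 ≥ β → β-cutoff, skip 1
D [α=-∞,β=15]: v=29 after child 1 ≥ β → β-cutoff, skip 2
Root [α=-∞,β=+∞]: v=15
Leaves evaluated: 6 of 9.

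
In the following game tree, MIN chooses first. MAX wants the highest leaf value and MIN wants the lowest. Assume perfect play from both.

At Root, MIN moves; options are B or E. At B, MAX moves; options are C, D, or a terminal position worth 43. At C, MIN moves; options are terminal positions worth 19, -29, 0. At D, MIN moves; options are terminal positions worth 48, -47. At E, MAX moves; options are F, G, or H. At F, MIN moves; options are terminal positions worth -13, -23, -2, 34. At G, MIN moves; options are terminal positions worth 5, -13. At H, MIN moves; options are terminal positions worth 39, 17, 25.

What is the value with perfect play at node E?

17

F: min(-13, -23, -2, 34) = -23
G: min(5, -13) = -13
H: min(39, 17, 25) = 17
E: max(-23, -13, 17) = 17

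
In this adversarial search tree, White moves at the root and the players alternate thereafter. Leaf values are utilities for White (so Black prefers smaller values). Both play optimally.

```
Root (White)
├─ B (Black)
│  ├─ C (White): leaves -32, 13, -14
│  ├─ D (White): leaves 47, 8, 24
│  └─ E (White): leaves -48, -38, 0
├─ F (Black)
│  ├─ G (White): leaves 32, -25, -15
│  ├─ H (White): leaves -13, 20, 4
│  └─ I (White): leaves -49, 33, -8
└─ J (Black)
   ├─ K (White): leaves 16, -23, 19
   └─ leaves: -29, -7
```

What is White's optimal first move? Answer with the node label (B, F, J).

C (White): max(-32, 13, -14) = 13
D (White): max(47, 8, 24) = 47
E (White): max(-48, -38, 0) = 0
B (Black): min(13, 47, 0) = 0
G (White): max(32, -25, -15) = 32
H (White): max(-13, 20, 4) = 20
I (White): max(-49, 33, -8) = 33
F (Black): min(32, 20, 33) = 20
K (White): max(16, -23, 19) = 19
J (Black): min(19, -29, -7) = -29
Root (White): max(0, 20, -29) = 20
White picks the child with the highest value: F (value 20).

F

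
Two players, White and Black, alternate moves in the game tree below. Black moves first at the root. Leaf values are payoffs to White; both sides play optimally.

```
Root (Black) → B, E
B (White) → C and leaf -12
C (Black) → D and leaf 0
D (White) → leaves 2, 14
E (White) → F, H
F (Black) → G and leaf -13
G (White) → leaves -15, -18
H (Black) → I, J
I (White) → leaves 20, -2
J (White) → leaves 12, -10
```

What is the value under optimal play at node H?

12

I: max(20, -2) = 20
J: max(12, -10) = 12
H: min(20, 12) = 12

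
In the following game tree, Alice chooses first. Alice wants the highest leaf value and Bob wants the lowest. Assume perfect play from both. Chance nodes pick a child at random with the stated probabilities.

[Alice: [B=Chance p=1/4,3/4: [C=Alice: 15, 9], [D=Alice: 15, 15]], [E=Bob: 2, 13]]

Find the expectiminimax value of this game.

15

C (Alice): max(15, 9) = 15
D (Alice): max(15, 15) = 15
B (Chance): 1/4·15 + 3/4·15 = 15
E (Bob): min(2, 13) = 2
Root (Alice): max(15, 2) = 15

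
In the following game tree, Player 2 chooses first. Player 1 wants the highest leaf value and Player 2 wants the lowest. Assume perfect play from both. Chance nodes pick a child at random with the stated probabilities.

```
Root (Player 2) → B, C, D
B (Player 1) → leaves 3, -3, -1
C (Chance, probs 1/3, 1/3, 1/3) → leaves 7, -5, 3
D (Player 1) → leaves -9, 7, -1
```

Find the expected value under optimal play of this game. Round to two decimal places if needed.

B (Player 1): max(3, -3, -1) = 3
C (Chance): 1/3·7 + 1/3·-5 + 1/3·3 = 1.67
D (Player 1): max(-9, 7, -1) = 7
Root (Player 2): min(3, 1.67, 7) = 1.67

1.67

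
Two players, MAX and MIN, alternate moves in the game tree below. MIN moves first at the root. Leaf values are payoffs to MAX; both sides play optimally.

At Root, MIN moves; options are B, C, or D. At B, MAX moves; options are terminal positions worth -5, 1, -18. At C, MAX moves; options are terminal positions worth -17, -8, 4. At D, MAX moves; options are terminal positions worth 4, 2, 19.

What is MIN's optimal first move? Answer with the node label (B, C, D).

B (MAX): max(-5, 1, -18) = 1
C (MAX): max(-17, -8, 4) = 4
D (MAX): max(4, 2, 19) = 19
Root (MIN): min(1, 4, 19) = 1
MIN picks the child with the lowest value: B (value 1).

B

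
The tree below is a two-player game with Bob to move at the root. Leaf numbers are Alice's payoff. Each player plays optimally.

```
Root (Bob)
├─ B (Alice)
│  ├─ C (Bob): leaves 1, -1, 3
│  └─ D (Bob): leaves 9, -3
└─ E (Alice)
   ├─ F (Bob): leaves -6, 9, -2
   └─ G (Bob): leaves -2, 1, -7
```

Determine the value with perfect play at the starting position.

-6

C (Bob): min(1, -1, 3) = -1
D (Bob): min(9, -3) = -3
B (Alice): max(-1, -3) = -1
F (Bob): min(-6, 9, -2) = -6
G (Bob): min(-2, 1, -7) = -7
E (Alice): max(-6, -7) = -6
Root (Bob): min(-1, -6) = -6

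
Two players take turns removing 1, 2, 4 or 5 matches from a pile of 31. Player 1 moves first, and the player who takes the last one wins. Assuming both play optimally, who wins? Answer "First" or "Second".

W/L table (W = player to move can force a win):
i:   0  1  2  3  4  5  6  7  8  9 10 11 12 13 14 15 16 17 18 19 20 21 22 23 24 25 26 27 28 29 30 31
     L  W  W  L  W  W  L  W  W  L  W  W  L  W  W  L  W  W  L  W  W  L  W  W  L  W  W  L  W  W  L  W
Position 31 is W, so the first player wins.

First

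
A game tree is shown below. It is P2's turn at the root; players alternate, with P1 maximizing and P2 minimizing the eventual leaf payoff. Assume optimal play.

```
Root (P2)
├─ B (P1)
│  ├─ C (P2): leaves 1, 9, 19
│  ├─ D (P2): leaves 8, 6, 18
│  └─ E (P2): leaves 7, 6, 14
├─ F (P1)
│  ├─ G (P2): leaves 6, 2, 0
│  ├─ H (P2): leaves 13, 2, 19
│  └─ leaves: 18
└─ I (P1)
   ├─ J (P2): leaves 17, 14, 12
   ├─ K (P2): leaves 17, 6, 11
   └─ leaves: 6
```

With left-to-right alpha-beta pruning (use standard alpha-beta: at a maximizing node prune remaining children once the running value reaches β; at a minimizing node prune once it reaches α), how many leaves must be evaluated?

18

C [α=-∞,β=+∞]: v=1
D [α=1,β=+∞]: v=6
E [α=6,β=+∞]: v=6 after child 2 ≤ α → α-cutoff, skip 1
B [α=-∞,β=+∞]: v=6
G [α=-∞,β=6]: v=0
H [α=0,β=6]: v=2
F [α=-∞,β=6]: v=18
J [α=-∞,β=6]: v=12
I [α=-∞,β=6]: v=12 after child 1 ≥ β → β-cutoff, skip 2
Root [α=-∞,β=+∞]: v=6
Leaves evaluated: 18 of 23.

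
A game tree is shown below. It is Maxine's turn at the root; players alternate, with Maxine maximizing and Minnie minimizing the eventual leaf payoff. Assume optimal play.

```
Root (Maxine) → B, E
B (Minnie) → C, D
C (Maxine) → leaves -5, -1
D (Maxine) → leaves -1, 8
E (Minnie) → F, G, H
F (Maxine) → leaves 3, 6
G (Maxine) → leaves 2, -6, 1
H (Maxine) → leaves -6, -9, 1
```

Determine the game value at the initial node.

1

C (Maxine): max(-5, -1) = -1
D (Maxine): max(-1, 8) = 8
B (Minnie): min(-1, 8) = -1
F (Maxine): max(3, 6) = 6
G (Maxine): max(2, -6, 1) = 2
H (Maxine): max(-6, -9, 1) = 1
E (Minnie): min(6, 2, 1) = 1
Root (Maxine): max(-1, 1) = 1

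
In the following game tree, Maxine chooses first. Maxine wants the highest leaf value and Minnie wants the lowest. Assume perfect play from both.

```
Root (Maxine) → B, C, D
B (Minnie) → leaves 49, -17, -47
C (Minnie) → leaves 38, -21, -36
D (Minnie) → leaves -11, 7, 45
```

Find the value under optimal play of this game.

-11

B (Minnie): min(49, -17, -47) = -47
C (Minnie): min(38, -21, -36) = -36
D (Minnie): min(-11, 7, 45) = -11
Root (Maxine): max(-47, -36, -11) = -11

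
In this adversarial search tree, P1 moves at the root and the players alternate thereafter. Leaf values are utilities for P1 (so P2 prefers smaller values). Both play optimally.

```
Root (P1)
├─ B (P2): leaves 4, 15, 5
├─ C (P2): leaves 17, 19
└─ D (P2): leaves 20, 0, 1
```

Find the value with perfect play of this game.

B (P2): min(4, 15, 5) = 4
C (P2): min(17, 19) = 17
D (P2): min(20, 0, 1) = 0
Root (P1): max(4, 17, 0) = 17

17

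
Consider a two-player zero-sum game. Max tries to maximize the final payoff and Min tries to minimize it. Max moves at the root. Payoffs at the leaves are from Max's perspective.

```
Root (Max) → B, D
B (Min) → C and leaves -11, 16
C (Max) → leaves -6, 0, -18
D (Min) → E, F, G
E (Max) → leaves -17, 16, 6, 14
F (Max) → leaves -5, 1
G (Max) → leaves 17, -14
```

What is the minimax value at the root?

C (Max): max(-6, 0, -18) = 0
B (Min): min(0, -11, 16) = -11
E (Max): max(-17, 16, 6, 14) = 16
F (Max): max(-5, 1) = 1
G (Max): max(17, -14) = 17
D (Min): min(16, 1, 17) = 1
Root (Max): max(-11, 1) = 1

1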